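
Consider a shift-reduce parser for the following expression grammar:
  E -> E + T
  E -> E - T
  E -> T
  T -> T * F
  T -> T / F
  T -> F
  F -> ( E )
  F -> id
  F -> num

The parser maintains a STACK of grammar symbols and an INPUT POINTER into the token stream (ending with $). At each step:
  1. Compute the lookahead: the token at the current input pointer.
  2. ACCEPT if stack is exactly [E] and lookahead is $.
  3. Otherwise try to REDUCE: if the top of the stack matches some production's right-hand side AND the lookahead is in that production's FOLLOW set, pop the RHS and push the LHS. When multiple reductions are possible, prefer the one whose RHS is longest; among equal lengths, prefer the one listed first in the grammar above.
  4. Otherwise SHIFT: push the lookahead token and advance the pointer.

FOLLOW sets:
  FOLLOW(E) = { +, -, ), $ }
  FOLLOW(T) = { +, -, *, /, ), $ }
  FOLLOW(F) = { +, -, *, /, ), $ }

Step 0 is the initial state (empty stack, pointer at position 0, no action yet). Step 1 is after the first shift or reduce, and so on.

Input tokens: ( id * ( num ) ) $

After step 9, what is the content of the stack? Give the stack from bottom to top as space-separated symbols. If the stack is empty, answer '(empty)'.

Step 1: shift (. Stack=[(] ptr=1 lookahead=id remaining=[id * ( num ) ) $]
Step 2: shift id. Stack=[( id] ptr=2 lookahead=* remaining=[* ( num ) ) $]
Step 3: reduce F->id. Stack=[( F] ptr=2 lookahead=* remaining=[* ( num ) ) $]
Step 4: reduce T->F. Stack=[( T] ptr=2 lookahead=* remaining=[* ( num ) ) $]
Step 5: shift *. Stack=[( T *] ptr=3 lookahead=( remaining=[( num ) ) $]
Step 6: shift (. Stack=[( T * (] ptr=4 lookahead=num remaining=[num ) ) $]
Step 7: shift num. Stack=[( T * ( num] ptr=5 lookahead=) remaining=[) ) $]
Step 8: reduce F->num. Stack=[( T * ( F] ptr=5 lookahead=) remaining=[) ) $]
Step 9: reduce T->F. Stack=[( T * ( T] ptr=5 lookahead=) remaining=[) ) $]

Answer: ( T * ( T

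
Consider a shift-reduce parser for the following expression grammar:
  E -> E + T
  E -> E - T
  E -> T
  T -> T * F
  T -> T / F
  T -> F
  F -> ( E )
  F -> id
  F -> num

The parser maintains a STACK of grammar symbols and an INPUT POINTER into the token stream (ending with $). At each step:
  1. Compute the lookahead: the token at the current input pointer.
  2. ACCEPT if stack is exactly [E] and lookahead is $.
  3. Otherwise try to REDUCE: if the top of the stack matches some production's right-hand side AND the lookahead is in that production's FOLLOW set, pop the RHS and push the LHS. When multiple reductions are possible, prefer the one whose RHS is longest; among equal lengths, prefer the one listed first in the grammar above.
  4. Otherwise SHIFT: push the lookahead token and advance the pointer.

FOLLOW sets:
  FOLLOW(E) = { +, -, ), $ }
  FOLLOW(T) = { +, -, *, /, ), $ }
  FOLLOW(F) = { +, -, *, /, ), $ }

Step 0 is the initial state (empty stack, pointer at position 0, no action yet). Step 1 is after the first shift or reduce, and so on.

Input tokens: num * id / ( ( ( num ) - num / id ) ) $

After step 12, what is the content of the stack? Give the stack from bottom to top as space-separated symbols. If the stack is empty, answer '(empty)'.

Answer: T / ( ( ( num

Derivation:
Step 1: shift num. Stack=[num] ptr=1 lookahead=* remaining=[* id / ( ( ( num ) - num / id ) ) $]
Step 2: reduce F->num. Stack=[F] ptr=1 lookahead=* remaining=[* id / ( ( ( num ) - num / id ) ) $]
Step 3: reduce T->F. Stack=[T] ptr=1 lookahead=* remaining=[* id / ( ( ( num ) - num / id ) ) $]
Step 4: shift *. Stack=[T *] ptr=2 lookahead=id remaining=[id / ( ( ( num ) - num / id ) ) $]
Step 5: shift id. Stack=[T * id] ptr=3 lookahead=/ remaining=[/ ( ( ( num ) - num / id ) ) $]
Step 6: reduce F->id. Stack=[T * F] ptr=3 lookahead=/ remaining=[/ ( ( ( num ) - num / id ) ) $]
Step 7: reduce T->T * F. Stack=[T] ptr=3 lookahead=/ remaining=[/ ( ( ( num ) - num / id ) ) $]
Step 8: shift /. Stack=[T /] ptr=4 lookahead=( remaining=[( ( ( num ) - num / id ) ) $]
Step 9: shift (. Stack=[T / (] ptr=5 lookahead=( remaining=[( ( num ) - num / id ) ) $]
Step 10: shift (. Stack=[T / ( (] ptr=6 lookahead=( remaining=[( num ) - num / id ) ) $]
Step 11: shift (. Stack=[T / ( ( (] ptr=7 lookahead=num remaining=[num ) - num / id ) ) $]
Step 12: shift num. Stack=[T / ( ( ( num] ptr=8 lookahead=) remaining=[) - num / id ) ) $]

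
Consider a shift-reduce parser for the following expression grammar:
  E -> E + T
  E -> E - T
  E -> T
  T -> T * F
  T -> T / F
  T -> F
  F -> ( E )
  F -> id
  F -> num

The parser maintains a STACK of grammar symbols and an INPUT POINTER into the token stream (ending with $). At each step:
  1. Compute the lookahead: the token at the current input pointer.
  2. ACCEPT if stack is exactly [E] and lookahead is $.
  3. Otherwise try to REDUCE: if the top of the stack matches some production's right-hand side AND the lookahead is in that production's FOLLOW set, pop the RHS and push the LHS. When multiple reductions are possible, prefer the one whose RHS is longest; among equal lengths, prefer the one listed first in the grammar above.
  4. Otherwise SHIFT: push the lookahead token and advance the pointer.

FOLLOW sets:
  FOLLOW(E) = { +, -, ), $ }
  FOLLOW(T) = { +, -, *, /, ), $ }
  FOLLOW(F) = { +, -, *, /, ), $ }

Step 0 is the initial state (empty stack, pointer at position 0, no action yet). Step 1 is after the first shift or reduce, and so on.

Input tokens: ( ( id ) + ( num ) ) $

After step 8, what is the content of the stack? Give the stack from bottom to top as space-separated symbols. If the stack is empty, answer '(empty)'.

Answer: ( F

Derivation:
Step 1: shift (. Stack=[(] ptr=1 lookahead=( remaining=[( id ) + ( num ) ) $]
Step 2: shift (. Stack=[( (] ptr=2 lookahead=id remaining=[id ) + ( num ) ) $]
Step 3: shift id. Stack=[( ( id] ptr=3 lookahead=) remaining=[) + ( num ) ) $]
Step 4: reduce F->id. Stack=[( ( F] ptr=3 lookahead=) remaining=[) + ( num ) ) $]
Step 5: reduce T->F. Stack=[( ( T] ptr=3 lookahead=) remaining=[) + ( num ) ) $]
Step 6: reduce E->T. Stack=[( ( E] ptr=3 lookahead=) remaining=[) + ( num ) ) $]
Step 7: shift ). Stack=[( ( E )] ptr=4 lookahead=+ remaining=[+ ( num ) ) $]
Step 8: reduce F->( E ). Stack=[( F] ptr=4 lookahead=+ remaining=[+ ( num ) ) $]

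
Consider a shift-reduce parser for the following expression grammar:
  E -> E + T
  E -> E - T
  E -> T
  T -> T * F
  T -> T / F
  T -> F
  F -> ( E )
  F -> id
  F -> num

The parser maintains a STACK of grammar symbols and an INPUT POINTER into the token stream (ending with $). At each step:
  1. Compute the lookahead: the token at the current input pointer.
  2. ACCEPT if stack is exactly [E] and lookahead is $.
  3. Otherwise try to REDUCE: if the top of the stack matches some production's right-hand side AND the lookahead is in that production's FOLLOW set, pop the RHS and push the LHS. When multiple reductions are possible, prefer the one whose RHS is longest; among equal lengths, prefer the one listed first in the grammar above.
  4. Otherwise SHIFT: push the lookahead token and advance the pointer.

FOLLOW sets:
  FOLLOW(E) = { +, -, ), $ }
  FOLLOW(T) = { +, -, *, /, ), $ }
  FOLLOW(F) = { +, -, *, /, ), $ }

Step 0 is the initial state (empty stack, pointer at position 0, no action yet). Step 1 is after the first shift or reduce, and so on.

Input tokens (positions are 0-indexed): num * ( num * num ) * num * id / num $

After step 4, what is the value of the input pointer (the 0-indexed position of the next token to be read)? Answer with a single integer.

Answer: 2

Derivation:
Step 1: shift num. Stack=[num] ptr=1 lookahead=* remaining=[* ( num * num ) * num * id / num $]
Step 2: reduce F->num. Stack=[F] ptr=1 lookahead=* remaining=[* ( num * num ) * num * id / num $]
Step 3: reduce T->F. Stack=[T] ptr=1 lookahead=* remaining=[* ( num * num ) * num * id / num $]
Step 4: shift *. Stack=[T *] ptr=2 lookahead=( remaining=[( num * num ) * num * id / num $]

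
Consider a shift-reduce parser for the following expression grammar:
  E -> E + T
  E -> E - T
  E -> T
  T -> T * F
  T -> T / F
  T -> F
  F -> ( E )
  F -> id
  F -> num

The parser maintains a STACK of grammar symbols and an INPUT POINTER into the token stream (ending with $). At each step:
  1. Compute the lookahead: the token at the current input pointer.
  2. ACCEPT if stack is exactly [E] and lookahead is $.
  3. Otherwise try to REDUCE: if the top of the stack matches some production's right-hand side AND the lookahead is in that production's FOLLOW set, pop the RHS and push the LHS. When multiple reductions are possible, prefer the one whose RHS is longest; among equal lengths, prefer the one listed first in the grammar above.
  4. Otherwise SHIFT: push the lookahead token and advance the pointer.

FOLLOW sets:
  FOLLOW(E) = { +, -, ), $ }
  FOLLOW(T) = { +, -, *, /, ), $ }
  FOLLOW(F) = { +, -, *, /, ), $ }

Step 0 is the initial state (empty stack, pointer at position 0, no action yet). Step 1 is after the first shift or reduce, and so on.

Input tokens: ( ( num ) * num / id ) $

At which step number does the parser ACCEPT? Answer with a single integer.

Answer: 23

Derivation:
Step 1: shift (. Stack=[(] ptr=1 lookahead=( remaining=[( num ) * num / id ) $]
Step 2: shift (. Stack=[( (] ptr=2 lookahead=num remaining=[num ) * num / id ) $]
Step 3: shift num. Stack=[( ( num] ptr=3 lookahead=) remaining=[) * num / id ) $]
Step 4: reduce F->num. Stack=[( ( F] ptr=3 lookahead=) remaining=[) * num / id ) $]
Step 5: reduce T->F. Stack=[( ( T] ptr=3 lookahead=) remaining=[) * num / id ) $]
Step 6: reduce E->T. Stack=[( ( E] ptr=3 lookahead=) remaining=[) * num / id ) $]
Step 7: shift ). Stack=[( ( E )] ptr=4 lookahead=* remaining=[* num / id ) $]
Step 8: reduce F->( E ). Stack=[( F] ptr=4 lookahead=* remaining=[* num / id ) $]
Step 9: reduce T->F. Stack=[( T] ptr=4 lookahead=* remaining=[* num / id ) $]
Step 10: shift *. Stack=[( T *] ptr=5 lookahead=num remaining=[num / id ) $]
Step 11: shift num. Stack=[( T * num] ptr=6 lookahead=/ remaining=[/ id ) $]
Step 12: reduce F->num. Stack=[( T * F] ptr=6 lookahead=/ remaining=[/ id ) $]
Step 13: reduce T->T * F. Stack=[( T] ptr=6 lookahead=/ remaining=[/ id ) $]
Step 14: shift /. Stack=[( T /] ptr=7 lookahead=id remaining=[id ) $]
Step 15: shift id. Stack=[( T / id] ptr=8 lookahead=) remaining=[) $]
Step 16: reduce F->id. Stack=[( T / F] ptr=8 lookahead=) remaining=[) $]
Step 17: reduce T->T / F. Stack=[( T] ptr=8 lookahead=) remaining=[) $]
Step 18: reduce E->T. Stack=[( E] ptr=8 lookahead=) remaining=[) $]
Step 19: shift ). Stack=[( E )] ptr=9 lookahead=$ remaining=[$]
Step 20: reduce F->( E ). Stack=[F] ptr=9 lookahead=$ remaining=[$]
Step 21: reduce T->F. Stack=[T] ptr=9 lookahead=$ remaining=[$]
Step 22: reduce E->T. Stack=[E] ptr=9 lookahead=$ remaining=[$]
Step 23: accept. Stack=[E] ptr=9 lookahead=$ remaining=[$]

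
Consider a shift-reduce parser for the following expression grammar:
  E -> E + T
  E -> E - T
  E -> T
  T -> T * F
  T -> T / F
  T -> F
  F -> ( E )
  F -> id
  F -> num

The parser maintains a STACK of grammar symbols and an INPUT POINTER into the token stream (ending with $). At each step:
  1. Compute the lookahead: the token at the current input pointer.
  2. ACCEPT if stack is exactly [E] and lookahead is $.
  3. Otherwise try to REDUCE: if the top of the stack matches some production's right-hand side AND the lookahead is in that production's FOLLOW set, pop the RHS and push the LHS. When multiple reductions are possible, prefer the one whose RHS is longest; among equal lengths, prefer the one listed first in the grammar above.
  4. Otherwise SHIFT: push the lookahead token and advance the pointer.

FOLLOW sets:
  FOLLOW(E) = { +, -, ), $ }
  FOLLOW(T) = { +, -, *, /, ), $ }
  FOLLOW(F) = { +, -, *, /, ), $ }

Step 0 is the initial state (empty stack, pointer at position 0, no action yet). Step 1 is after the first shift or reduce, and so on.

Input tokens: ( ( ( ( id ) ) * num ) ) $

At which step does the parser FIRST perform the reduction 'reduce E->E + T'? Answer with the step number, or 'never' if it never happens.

Step 1: shift (. Stack=[(] ptr=1 lookahead=( remaining=[( ( ( id ) ) * num ) ) $]
Step 2: shift (. Stack=[( (] ptr=2 lookahead=( remaining=[( ( id ) ) * num ) ) $]
Step 3: shift (. Stack=[( ( (] ptr=3 lookahead=( remaining=[( id ) ) * num ) ) $]
Step 4: shift (. Stack=[( ( ( (] ptr=4 lookahead=id remaining=[id ) ) * num ) ) $]
Step 5: shift id. Stack=[( ( ( ( id] ptr=5 lookahead=) remaining=[) ) * num ) ) $]
Step 6: reduce F->id. Stack=[( ( ( ( F] ptr=5 lookahead=) remaining=[) ) * num ) ) $]
Step 7: reduce T->F. Stack=[( ( ( ( T] ptr=5 lookahead=) remaining=[) ) * num ) ) $]
Step 8: reduce E->T. Stack=[( ( ( ( E] ptr=5 lookahead=) remaining=[) ) * num ) ) $]
Step 9: shift ). Stack=[( ( ( ( E )] ptr=6 lookahead=) remaining=[) * num ) ) $]
Step 10: reduce F->( E ). Stack=[( ( ( F] ptr=6 lookahead=) remaining=[) * num ) ) $]
Step 11: reduce T->F. Stack=[( ( ( T] ptr=6 lookahead=) remaining=[) * num ) ) $]
Step 12: reduce E->T. Stack=[( ( ( E] ptr=6 lookahead=) remaining=[) * num ) ) $]
Step 13: shift ). Stack=[( ( ( E )] ptr=7 lookahead=* remaining=[* num ) ) $]
Step 14: reduce F->( E ). Stack=[( ( F] ptr=7 lookahead=* remaining=[* num ) ) $]
Step 15: reduce T->F. Stack=[( ( T] ptr=7 lookahead=* remaining=[* num ) ) $]
Step 16: shift *. Stack=[( ( T *] ptr=8 lookahead=num remaining=[num ) ) $]
Step 17: shift num. Stack=[( ( T * num] ptr=9 lookahead=) remaining=[) ) $]
Step 18: reduce F->num. Stack=[( ( T * F] ptr=9 lookahead=) remaining=[) ) $]
Step 19: reduce T->T * F. Stack=[( ( T] ptr=9 lookahead=) remaining=[) ) $]
Step 20: reduce E->T. Stack=[( ( E] ptr=9 lookahead=) remaining=[) ) $]
Step 21: shift ). Stack=[( ( E )] ptr=10 lookahead=) remaining=[) $]
Step 22: reduce F->( E ). Stack=[( F] ptr=10 lookahead=) remaining=[) $]
Step 23: reduce T->F. Stack=[( T] ptr=10 lookahead=) remaining=[) $]
Step 24: reduce E->T. Stack=[( E] ptr=10 lookahead=) remaining=[) $]
Step 25: shift ). Stack=[( E )] ptr=11 lookahead=$ remaining=[$]
Step 26: reduce F->( E ). Stack=[F] ptr=11 lookahead=$ remaining=[$]
Step 27: reduce T->F. Stack=[T] ptr=11 lookahead=$ remaining=[$]
Step 28: reduce E->T. Stack=[E] ptr=11 lookahead=$ remaining=[$]
Step 29: accept. Stack=[E] ptr=11 lookahead=$ remaining=[$]

Answer: never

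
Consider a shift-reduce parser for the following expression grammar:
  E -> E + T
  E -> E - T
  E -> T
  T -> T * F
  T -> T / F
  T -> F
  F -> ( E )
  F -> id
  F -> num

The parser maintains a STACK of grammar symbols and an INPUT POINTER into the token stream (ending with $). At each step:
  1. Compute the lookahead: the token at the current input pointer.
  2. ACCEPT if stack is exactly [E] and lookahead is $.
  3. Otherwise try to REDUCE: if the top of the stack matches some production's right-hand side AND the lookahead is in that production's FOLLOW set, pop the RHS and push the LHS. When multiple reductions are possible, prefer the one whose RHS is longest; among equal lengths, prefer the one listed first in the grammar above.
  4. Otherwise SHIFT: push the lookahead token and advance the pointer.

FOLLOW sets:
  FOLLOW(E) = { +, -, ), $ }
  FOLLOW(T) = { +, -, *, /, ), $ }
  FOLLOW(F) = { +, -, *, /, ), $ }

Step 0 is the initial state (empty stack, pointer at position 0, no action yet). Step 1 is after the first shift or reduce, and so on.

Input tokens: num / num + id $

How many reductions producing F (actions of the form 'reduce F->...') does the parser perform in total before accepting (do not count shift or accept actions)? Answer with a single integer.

Step 1: shift num. Stack=[num] ptr=1 lookahead=/ remaining=[/ num + id $]
Step 2: reduce F->num. Stack=[F] ptr=1 lookahead=/ remaining=[/ num + id $]
Step 3: reduce T->F. Stack=[T] ptr=1 lookahead=/ remaining=[/ num + id $]
Step 4: shift /. Stack=[T /] ptr=2 lookahead=num remaining=[num + id $]
Step 5: shift num. Stack=[T / num] ptr=3 lookahead=+ remaining=[+ id $]
Step 6: reduce F->num. Stack=[T / F] ptr=3 lookahead=+ remaining=[+ id $]
Step 7: reduce T->T / F. Stack=[T] ptr=3 lookahead=+ remaining=[+ id $]
Step 8: reduce E->T. Stack=[E] ptr=3 lookahead=+ remaining=[+ id $]
Step 9: shift +. Stack=[E +] ptr=4 lookahead=id remaining=[id $]
Step 10: shift id. Stack=[E + id] ptr=5 lookahead=$ remaining=[$]
Step 11: reduce F->id. Stack=[E + F] ptr=5 lookahead=$ remaining=[$]
Step 12: reduce T->F. Stack=[E + T] ptr=5 lookahead=$ remaining=[$]
Step 13: reduce E->E + T. Stack=[E] ptr=5 lookahead=$ remaining=[$]
Step 14: accept. Stack=[E] ptr=5 lookahead=$ remaining=[$]

Answer: 3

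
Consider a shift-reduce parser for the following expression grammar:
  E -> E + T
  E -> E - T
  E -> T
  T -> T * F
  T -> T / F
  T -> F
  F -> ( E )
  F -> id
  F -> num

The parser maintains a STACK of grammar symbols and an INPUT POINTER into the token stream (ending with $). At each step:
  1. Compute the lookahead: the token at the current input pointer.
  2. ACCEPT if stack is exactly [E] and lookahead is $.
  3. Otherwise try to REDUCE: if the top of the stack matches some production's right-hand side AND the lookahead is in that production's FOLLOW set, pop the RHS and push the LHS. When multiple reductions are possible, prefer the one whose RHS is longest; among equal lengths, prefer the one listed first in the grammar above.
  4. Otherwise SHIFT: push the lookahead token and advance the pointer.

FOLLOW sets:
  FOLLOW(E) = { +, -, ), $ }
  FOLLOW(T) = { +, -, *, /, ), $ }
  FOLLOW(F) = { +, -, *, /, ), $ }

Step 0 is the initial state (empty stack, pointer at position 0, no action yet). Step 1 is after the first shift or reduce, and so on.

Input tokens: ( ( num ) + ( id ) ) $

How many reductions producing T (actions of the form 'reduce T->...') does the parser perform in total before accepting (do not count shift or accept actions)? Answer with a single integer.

Answer: 5

Derivation:
Step 1: shift (. Stack=[(] ptr=1 lookahead=( remaining=[( num ) + ( id ) ) $]
Step 2: shift (. Stack=[( (] ptr=2 lookahead=num remaining=[num ) + ( id ) ) $]
Step 3: shift num. Stack=[( ( num] ptr=3 lookahead=) remaining=[) + ( id ) ) $]
Step 4: reduce F->num. Stack=[( ( F] ptr=3 lookahead=) remaining=[) + ( id ) ) $]
Step 5: reduce T->F. Stack=[( ( T] ptr=3 lookahead=) remaining=[) + ( id ) ) $]
Step 6: reduce E->T. Stack=[( ( E] ptr=3 lookahead=) remaining=[) + ( id ) ) $]
Step 7: shift ). Stack=[( ( E )] ptr=4 lookahead=+ remaining=[+ ( id ) ) $]
Step 8: reduce F->( E ). Stack=[( F] ptr=4 lookahead=+ remaining=[+ ( id ) ) $]
Step 9: reduce T->F. Stack=[( T] ptr=4 lookahead=+ remaining=[+ ( id ) ) $]
Step 10: reduce E->T. Stack=[( E] ptr=4 lookahead=+ remaining=[+ ( id ) ) $]
Step 11: shift +. Stack=[( E +] ptr=5 lookahead=( remaining=[( id ) ) $]
Step 12: shift (. Stack=[( E + (] ptr=6 lookahead=id remaining=[id ) ) $]
Step 13: shift id. Stack=[( E + ( id] ptr=7 lookahead=) remaining=[) ) $]
Step 14: reduce F->id. Stack=[( E + ( F] ptr=7 lookahead=) remaining=[) ) $]
Step 15: reduce T->F. Stack=[( E + ( T] ptr=7 lookahead=) remaining=[) ) $]
Step 16: reduce E->T. Stack=[( E + ( E] ptr=7 lookahead=) remaining=[) ) $]
Step 17: shift ). Stack=[( E + ( E )] ptr=8 lookahead=) remaining=[) $]
Step 18: reduce F->( E ). Stack=[( E + F] ptr=8 lookahead=) remaining=[) $]
Step 19: reduce T->F. Stack=[( E + T] ptr=8 lookahead=) remaining=[) $]
Step 20: reduce E->E + T. Stack=[( E] ptr=8 lookahead=) remaining=[) $]
Step 21: shift ). Stack=[( E )] ptr=9 lookahead=$ remaining=[$]
Step 22: reduce F->( E ). Stack=[F] ptr=9 lookahead=$ remaining=[$]
Step 23: reduce T->F. Stack=[T] ptr=9 lookahead=$ remaining=[$]
Step 24: reduce E->T. Stack=[E] ptr=9 lookahead=$ remaining=[$]
Step 25: accept. Stack=[E] ptr=9 lookahead=$ remaining=[$]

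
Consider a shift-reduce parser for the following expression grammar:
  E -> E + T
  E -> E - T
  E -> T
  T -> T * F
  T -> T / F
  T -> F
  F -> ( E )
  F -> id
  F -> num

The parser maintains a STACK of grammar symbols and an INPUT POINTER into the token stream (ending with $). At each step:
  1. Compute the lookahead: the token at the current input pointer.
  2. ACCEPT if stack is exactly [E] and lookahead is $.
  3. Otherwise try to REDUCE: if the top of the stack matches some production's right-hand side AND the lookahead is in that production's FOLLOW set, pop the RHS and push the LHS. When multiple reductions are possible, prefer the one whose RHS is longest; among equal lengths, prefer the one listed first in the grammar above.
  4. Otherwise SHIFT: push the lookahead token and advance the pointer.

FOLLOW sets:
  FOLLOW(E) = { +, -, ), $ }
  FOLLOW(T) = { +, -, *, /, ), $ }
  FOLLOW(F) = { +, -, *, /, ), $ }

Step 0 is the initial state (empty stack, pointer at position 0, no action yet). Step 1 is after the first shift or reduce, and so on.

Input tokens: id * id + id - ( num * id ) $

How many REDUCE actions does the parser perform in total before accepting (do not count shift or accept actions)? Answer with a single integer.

Answer: 16

Derivation:
Step 1: shift id. Stack=[id] ptr=1 lookahead=* remaining=[* id + id - ( num * id ) $]
Step 2: reduce F->id. Stack=[F] ptr=1 lookahead=* remaining=[* id + id - ( num * id ) $]
Step 3: reduce T->F. Stack=[T] ptr=1 lookahead=* remaining=[* id + id - ( num * id ) $]
Step 4: shift *. Stack=[T *] ptr=2 lookahead=id remaining=[id + id - ( num * id ) $]
Step 5: shift id. Stack=[T * id] ptr=3 lookahead=+ remaining=[+ id - ( num * id ) $]
Step 6: reduce F->id. Stack=[T * F] ptr=3 lookahead=+ remaining=[+ id - ( num * id ) $]
Step 7: reduce T->T * F. Stack=[T] ptr=3 lookahead=+ remaining=[+ id - ( num * id ) $]
Step 8: reduce E->T. Stack=[E] ptr=3 lookahead=+ remaining=[+ id - ( num * id ) $]
Step 9: shift +. Stack=[E +] ptr=4 lookahead=id remaining=[id - ( num * id ) $]
Step 10: shift id. Stack=[E + id] ptr=5 lookahead=- remaining=[- ( num * id ) $]
Step 11: reduce F->id. Stack=[E + F] ptr=5 lookahead=- remaining=[- ( num * id ) $]
Step 12: reduce T->F. Stack=[E + T] ptr=5 lookahead=- remaining=[- ( num * id ) $]
Step 13: reduce E->E + T. Stack=[E] ptr=5 lookahead=- remaining=[- ( num * id ) $]
Step 14: shift -. Stack=[E -] ptr=6 lookahead=( remaining=[( num * id ) $]
Step 15: shift (. Stack=[E - (] ptr=7 lookahead=num remaining=[num * id ) $]
Step 16: shift num. Stack=[E - ( num] ptr=8 lookahead=* remaining=[* id ) $]
Step 17: reduce F->num. Stack=[E - ( F] ptr=8 lookahead=* remaining=[* id ) $]
Step 18: reduce T->F. Stack=[E - ( T] ptr=8 lookahead=* remaining=[* id ) $]
Step 19: shift *. Stack=[E - ( T *] ptr=9 lookahead=id remaining=[id ) $]
Step 20: shift id. Stack=[E - ( T * id] ptr=10 lookahead=) remaining=[) $]
Step 21: reduce F->id. Stack=[E - ( T * F] ptr=10 lookahead=) remaining=[) $]
Step 22: reduce T->T * F. Stack=[E - ( T] ptr=10 lookahead=) remaining=[) $]
Step 23: reduce E->T. Stack=[E - ( E] ptr=10 lookahead=) remaining=[) $]
Step 24: shift ). Stack=[E - ( E )] ptr=11 lookahead=$ remaining=[$]
Step 25: reduce F->( E ). Stack=[E - F] ptr=11 lookahead=$ remaining=[$]
Step 26: reduce T->F. Stack=[E - T] ptr=11 lookahead=$ remaining=[$]
Step 27: reduce E->E - T. Stack=[E] ptr=11 lookahead=$ remaining=[$]
Step 28: accept. Stack=[E] ptr=11 lookahead=$ remaining=[$]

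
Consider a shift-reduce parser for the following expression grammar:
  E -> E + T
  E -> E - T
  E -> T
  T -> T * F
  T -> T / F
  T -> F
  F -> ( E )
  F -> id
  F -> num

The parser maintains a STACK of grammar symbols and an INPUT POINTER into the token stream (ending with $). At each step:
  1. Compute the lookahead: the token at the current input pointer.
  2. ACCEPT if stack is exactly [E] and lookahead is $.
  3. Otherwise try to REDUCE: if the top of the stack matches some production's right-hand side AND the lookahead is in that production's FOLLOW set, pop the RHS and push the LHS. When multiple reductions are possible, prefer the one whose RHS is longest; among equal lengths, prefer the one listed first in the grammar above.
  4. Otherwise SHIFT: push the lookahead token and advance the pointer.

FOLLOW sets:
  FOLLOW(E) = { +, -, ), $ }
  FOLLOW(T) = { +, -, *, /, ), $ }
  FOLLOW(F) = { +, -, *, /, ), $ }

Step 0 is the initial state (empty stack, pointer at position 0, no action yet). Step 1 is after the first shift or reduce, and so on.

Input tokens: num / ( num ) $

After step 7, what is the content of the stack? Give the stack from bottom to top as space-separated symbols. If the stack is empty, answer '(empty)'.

Step 1: shift num. Stack=[num] ptr=1 lookahead=/ remaining=[/ ( num ) $]
Step 2: reduce F->num. Stack=[F] ptr=1 lookahead=/ remaining=[/ ( num ) $]
Step 3: reduce T->F. Stack=[T] ptr=1 lookahead=/ remaining=[/ ( num ) $]
Step 4: shift /. Stack=[T /] ptr=2 lookahead=( remaining=[( num ) $]
Step 5: shift (. Stack=[T / (] ptr=3 lookahead=num remaining=[num ) $]
Step 6: shift num. Stack=[T / ( num] ptr=4 lookahead=) remaining=[) $]
Step 7: reduce F->num. Stack=[T / ( F] ptr=4 lookahead=) remaining=[) $]

Answer: T / ( F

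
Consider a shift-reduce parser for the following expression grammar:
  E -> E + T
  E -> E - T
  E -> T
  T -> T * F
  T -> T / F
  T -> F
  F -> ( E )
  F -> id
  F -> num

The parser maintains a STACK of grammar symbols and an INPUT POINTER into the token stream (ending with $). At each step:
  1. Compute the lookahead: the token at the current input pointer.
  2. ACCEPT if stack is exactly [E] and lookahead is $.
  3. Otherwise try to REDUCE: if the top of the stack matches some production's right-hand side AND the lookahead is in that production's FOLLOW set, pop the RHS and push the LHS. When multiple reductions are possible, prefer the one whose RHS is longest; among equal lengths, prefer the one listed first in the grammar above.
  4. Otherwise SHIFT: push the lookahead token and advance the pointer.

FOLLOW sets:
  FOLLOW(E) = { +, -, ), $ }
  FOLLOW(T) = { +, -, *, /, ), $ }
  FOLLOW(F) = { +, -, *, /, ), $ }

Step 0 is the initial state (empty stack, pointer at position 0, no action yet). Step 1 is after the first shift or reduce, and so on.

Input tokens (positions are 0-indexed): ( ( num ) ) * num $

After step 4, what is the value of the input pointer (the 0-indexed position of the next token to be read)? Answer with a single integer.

Step 1: shift (. Stack=[(] ptr=1 lookahead=( remaining=[( num ) ) * num $]
Step 2: shift (. Stack=[( (] ptr=2 lookahead=num remaining=[num ) ) * num $]
Step 3: shift num. Stack=[( ( num] ptr=3 lookahead=) remaining=[) ) * num $]
Step 4: reduce F->num. Stack=[( ( F] ptr=3 lookahead=) remaining=[) ) * num $]

Answer: 3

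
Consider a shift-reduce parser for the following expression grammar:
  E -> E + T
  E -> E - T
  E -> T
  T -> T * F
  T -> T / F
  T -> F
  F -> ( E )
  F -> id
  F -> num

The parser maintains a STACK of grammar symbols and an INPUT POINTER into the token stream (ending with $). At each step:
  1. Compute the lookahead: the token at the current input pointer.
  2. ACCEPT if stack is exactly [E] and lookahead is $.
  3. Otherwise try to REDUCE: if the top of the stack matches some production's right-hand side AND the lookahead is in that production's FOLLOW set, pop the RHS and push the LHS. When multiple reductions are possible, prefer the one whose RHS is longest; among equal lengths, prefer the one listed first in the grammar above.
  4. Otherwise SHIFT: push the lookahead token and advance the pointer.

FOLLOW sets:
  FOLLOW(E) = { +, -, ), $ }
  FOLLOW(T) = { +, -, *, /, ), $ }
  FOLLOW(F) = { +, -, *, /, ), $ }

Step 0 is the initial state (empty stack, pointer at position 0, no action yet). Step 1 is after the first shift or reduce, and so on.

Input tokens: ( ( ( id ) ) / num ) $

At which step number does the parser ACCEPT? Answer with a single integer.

Answer: 24

Derivation:
Step 1: shift (. Stack=[(] ptr=1 lookahead=( remaining=[( ( id ) ) / num ) $]
Step 2: shift (. Stack=[( (] ptr=2 lookahead=( remaining=[( id ) ) / num ) $]
Step 3: shift (. Stack=[( ( (] ptr=3 lookahead=id remaining=[id ) ) / num ) $]
Step 4: shift id. Stack=[( ( ( id] ptr=4 lookahead=) remaining=[) ) / num ) $]
Step 5: reduce F->id. Stack=[( ( ( F] ptr=4 lookahead=) remaining=[) ) / num ) $]
Step 6: reduce T->F. Stack=[( ( ( T] ptr=4 lookahead=) remaining=[) ) / num ) $]
Step 7: reduce E->T. Stack=[( ( ( E] ptr=4 lookahead=) remaining=[) ) / num ) $]
Step 8: shift ). Stack=[( ( ( E )] ptr=5 lookahead=) remaining=[) / num ) $]
Step 9: reduce F->( E ). Stack=[( ( F] ptr=5 lookahead=) remaining=[) / num ) $]
Step 10: reduce T->F. Stack=[( ( T] ptr=5 lookahead=) remaining=[) / num ) $]
Step 11: reduce E->T. Stack=[( ( E] ptr=5 lookahead=) remaining=[) / num ) $]
Step 12: shift ). Stack=[( ( E )] ptr=6 lookahead=/ remaining=[/ num ) $]
Step 13: reduce F->( E ). Stack=[( F] ptr=6 lookahead=/ remaining=[/ num ) $]
Step 14: reduce T->F. Stack=[( T] ptr=6 lookahead=/ remaining=[/ num ) $]
Step 15: shift /. Stack=[( T /] ptr=7 lookahead=num remaining=[num ) $]
Step 16: shift num. Stack=[( T / num] ptr=8 lookahead=) remaining=[) $]
Step 17: reduce F->num. Stack=[( T / F] ptr=8 lookahead=) remaining=[) $]
Step 18: reduce T->T / F. Stack=[( T] ptr=8 lookahead=) remaining=[) $]
Step 19: reduce E->T. Stack=[( E] ptr=8 lookahead=) remaining=[) $]
Step 20: shift ). Stack=[( E )] ptr=9 lookahead=$ remaining=[$]
Step 21: reduce F->( E ). Stack=[F] ptr=9 lookahead=$ remaining=[$]
Step 22: reduce T->F. Stack=[T] ptr=9 lookahead=$ remaining=[$]
Step 23: reduce E->T. Stack=[E] ptr=9 lookahead=$ remaining=[$]
Step 24: accept. Stack=[E] ptr=9 lookahead=$ remaining=[$]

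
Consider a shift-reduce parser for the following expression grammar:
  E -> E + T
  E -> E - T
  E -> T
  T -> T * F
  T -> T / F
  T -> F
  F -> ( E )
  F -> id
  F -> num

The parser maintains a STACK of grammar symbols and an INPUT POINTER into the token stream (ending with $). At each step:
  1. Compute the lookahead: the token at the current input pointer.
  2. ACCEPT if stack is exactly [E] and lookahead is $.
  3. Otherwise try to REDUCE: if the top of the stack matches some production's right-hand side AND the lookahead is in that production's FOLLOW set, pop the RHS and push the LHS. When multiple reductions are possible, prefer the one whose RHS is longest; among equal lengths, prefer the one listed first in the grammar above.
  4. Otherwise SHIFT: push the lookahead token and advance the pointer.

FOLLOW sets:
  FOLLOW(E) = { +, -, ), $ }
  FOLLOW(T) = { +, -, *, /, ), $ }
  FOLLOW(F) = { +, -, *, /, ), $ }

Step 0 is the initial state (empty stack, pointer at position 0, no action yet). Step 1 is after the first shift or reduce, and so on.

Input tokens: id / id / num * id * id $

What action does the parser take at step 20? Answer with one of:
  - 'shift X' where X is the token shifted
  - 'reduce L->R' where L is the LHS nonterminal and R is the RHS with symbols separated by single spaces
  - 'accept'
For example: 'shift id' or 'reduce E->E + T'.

Answer: reduce E->T

Derivation:
Step 1: shift id. Stack=[id] ptr=1 lookahead=/ remaining=[/ id / num * id * id $]
Step 2: reduce F->id. Stack=[F] ptr=1 lookahead=/ remaining=[/ id / num * id * id $]
Step 3: reduce T->F. Stack=[T] ptr=1 lookahead=/ remaining=[/ id / num * id * id $]
Step 4: shift /. Stack=[T /] ptr=2 lookahead=id remaining=[id / num * id * id $]
Step 5: shift id. Stack=[T / id] ptr=3 lookahead=/ remaining=[/ num * id * id $]
Step 6: reduce F->id. Stack=[T / F] ptr=3 lookahead=/ remaining=[/ num * id * id $]
Step 7: reduce T->T / F. Stack=[T] ptr=3 lookahead=/ remaining=[/ num * id * id $]
Step 8: shift /. Stack=[T /] ptr=4 lookahead=num remaining=[num * id * id $]
Step 9: shift num. Stack=[T / num] ptr=5 lookahead=* remaining=[* id * id $]
Step 10: reduce F->num. Stack=[T / F] ptr=5 lookahead=* remaining=[* id * id $]
Step 11: reduce T->T / F. Stack=[T] ptr=5 lookahead=* remaining=[* id * id $]
Step 12: shift *. Stack=[T *] ptr=6 lookahead=id remaining=[id * id $]
Step 13: shift id. Stack=[T * id] ptr=7 lookahead=* remaining=[* id $]
Step 14: reduce F->id. Stack=[T * F] ptr=7 lookahead=* remaining=[* id $]
Step 15: reduce T->T * F. Stack=[T] ptr=7 lookahead=* remaining=[* id $]
Step 16: shift *. Stack=[T *] ptr=8 lookahead=id remaining=[id $]
Step 17: shift id. Stack=[T * id] ptr=9 lookahead=$ remaining=[$]
Step 18: reduce F->id. Stack=[T * F] ptr=9 lookahead=$ remaining=[$]
Step 19: reduce T->T * F. Stack=[T] ptr=9 lookahead=$ remaining=[$]
Step 20: reduce E->T. Stack=[E] ptr=9 lookahead=$ remaining=[$]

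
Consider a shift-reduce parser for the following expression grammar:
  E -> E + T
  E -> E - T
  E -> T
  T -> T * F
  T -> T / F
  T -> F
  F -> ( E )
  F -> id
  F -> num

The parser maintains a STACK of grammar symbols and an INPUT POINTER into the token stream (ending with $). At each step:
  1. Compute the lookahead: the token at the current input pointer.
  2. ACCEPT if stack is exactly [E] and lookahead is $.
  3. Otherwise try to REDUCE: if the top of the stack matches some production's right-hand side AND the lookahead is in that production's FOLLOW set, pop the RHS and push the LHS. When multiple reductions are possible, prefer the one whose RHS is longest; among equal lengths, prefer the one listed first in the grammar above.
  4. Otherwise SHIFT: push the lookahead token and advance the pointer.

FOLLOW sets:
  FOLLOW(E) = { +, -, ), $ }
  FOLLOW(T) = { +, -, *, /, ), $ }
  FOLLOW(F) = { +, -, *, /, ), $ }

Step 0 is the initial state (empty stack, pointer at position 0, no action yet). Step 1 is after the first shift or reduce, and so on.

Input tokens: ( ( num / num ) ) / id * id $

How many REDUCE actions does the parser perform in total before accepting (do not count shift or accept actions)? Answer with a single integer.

Answer: 15

Derivation:
Step 1: shift (. Stack=[(] ptr=1 lookahead=( remaining=[( num / num ) ) / id * id $]
Step 2: shift (. Stack=[( (] ptr=2 lookahead=num remaining=[num / num ) ) / id * id $]
Step 3: shift num. Stack=[( ( num] ptr=3 lookahead=/ remaining=[/ num ) ) / id * id $]
Step 4: reduce F->num. Stack=[( ( F] ptr=3 lookahead=/ remaining=[/ num ) ) / id * id $]
Step 5: reduce T->F. Stack=[( ( T] ptr=3 lookahead=/ remaining=[/ num ) ) / id * id $]
Step 6: shift /. Stack=[( ( T /] ptr=4 lookahead=num remaining=[num ) ) / id * id $]
Step 7: shift num. Stack=[( ( T / num] ptr=5 lookahead=) remaining=[) ) / id * id $]
Step 8: reduce F->num. Stack=[( ( T / F] ptr=5 lookahead=) remaining=[) ) / id * id $]
Step 9: reduce T->T / F. Stack=[( ( T] ptr=5 lookahead=) remaining=[) ) / id * id $]
Step 10: reduce E->T. Stack=[( ( E] ptr=5 lookahead=) remaining=[) ) / id * id $]
Step 11: shift ). Stack=[( ( E )] ptr=6 lookahead=) remaining=[) / id * id $]
Step 12: reduce F->( E ). Stack=[( F] ptr=6 lookahead=) remaining=[) / id * id $]
Step 13: reduce T->F. Stack=[( T] ptr=6 lookahead=) remaining=[) / id * id $]
Step 14: reduce E->T. Stack=[( E] ptr=6 lookahead=) remaining=[) / id * id $]
Step 15: shift ). Stack=[( E )] ptr=7 lookahead=/ remaining=[/ id * id $]
Step 16: reduce F->( E ). Stack=[F] ptr=7 lookahead=/ remaining=[/ id * id $]
Step 17: reduce T->F. Stack=[T] ptr=7 lookahead=/ remaining=[/ id * id $]
Step 18: shift /. Stack=[T /] ptr=8 lookahead=id remaining=[id * id $]
Step 19: shift id. Stack=[T / id] ptr=9 lookahead=* remaining=[* id $]
Step 20: reduce F->id. Stack=[T / F] ptr=9 lookahead=* remaining=[* id $]
Step 21: reduce T->T / F. Stack=[T] ptr=9 lookahead=* remaining=[* id $]
Step 22: shift *. Stack=[T *] ptr=10 lookahead=id remaining=[id $]
Step 23: shift id. Stack=[T * id] ptr=11 lookahead=$ remaining=[$]
Step 24: reduce F->id. Stack=[T * F] ptr=11 lookahead=$ remaining=[$]
Step 25: reduce T->T * F. Stack=[T] ptr=11 lookahead=$ remaining=[$]
Step 26: reduce E->T. Stack=[E] ptr=11 lookahead=$ remaining=[$]
Step 27: accept. Stack=[E] ptr=11 lookahead=$ remaining=[$]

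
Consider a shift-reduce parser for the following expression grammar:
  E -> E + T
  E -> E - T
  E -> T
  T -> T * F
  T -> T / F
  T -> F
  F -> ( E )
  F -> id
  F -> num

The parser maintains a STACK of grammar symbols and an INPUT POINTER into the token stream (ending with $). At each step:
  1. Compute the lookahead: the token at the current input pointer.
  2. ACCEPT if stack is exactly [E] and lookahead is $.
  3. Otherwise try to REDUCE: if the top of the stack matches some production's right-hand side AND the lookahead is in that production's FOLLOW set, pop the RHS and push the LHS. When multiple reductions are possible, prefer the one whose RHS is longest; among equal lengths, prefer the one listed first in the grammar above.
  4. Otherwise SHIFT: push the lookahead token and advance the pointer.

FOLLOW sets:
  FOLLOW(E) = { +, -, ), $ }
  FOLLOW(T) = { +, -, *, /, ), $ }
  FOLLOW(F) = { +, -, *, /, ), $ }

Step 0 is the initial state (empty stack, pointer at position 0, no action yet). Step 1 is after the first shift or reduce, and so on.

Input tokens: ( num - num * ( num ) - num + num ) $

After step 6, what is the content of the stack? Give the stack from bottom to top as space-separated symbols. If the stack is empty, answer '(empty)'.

Answer: ( E -

Derivation:
Step 1: shift (. Stack=[(] ptr=1 lookahead=num remaining=[num - num * ( num ) - num + num ) $]
Step 2: shift num. Stack=[( num] ptr=2 lookahead=- remaining=[- num * ( num ) - num + num ) $]
Step 3: reduce F->num. Stack=[( F] ptr=2 lookahead=- remaining=[- num * ( num ) - num + num ) $]
Step 4: reduce T->F. Stack=[( T] ptr=2 lookahead=- remaining=[- num * ( num ) - num + num ) $]
Step 5: reduce E->T. Stack=[( E] ptr=2 lookahead=- remaining=[- num * ( num ) - num + num ) $]
Step 6: shift -. Stack=[( E -] ptr=3 lookahead=num remaining=[num * ( num ) - num + num ) $]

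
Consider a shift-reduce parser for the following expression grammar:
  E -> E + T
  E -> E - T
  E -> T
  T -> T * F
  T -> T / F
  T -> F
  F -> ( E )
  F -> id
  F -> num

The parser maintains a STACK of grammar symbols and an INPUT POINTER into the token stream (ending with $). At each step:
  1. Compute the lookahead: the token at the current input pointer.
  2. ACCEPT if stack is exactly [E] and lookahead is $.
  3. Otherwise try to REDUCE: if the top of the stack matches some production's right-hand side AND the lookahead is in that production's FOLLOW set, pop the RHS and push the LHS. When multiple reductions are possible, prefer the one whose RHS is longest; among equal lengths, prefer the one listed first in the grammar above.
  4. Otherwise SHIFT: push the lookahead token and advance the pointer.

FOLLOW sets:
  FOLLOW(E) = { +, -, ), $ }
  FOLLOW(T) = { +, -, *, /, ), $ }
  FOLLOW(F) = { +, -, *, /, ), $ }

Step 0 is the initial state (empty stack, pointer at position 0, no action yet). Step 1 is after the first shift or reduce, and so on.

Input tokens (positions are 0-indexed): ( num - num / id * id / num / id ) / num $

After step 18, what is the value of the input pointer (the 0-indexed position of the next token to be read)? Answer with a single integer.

Step 1: shift (. Stack=[(] ptr=1 lookahead=num remaining=[num - num / id * id / num / id ) / num $]
Step 2: shift num. Stack=[( num] ptr=2 lookahead=- remaining=[- num / id * id / num / id ) / num $]
Step 3: reduce F->num. Stack=[( F] ptr=2 lookahead=- remaining=[- num / id * id / num / id ) / num $]
Step 4: reduce T->F. Stack=[( T] ptr=2 lookahead=- remaining=[- num / id * id / num / id ) / num $]
Step 5: reduce E->T. Stack=[( E] ptr=2 lookahead=- remaining=[- num / id * id / num / id ) / num $]
Step 6: shift -. Stack=[( E -] ptr=3 lookahead=num remaining=[num / id * id / num / id ) / num $]
Step 7: shift num. Stack=[( E - num] ptr=4 lookahead=/ remaining=[/ id * id / num / id ) / num $]
Step 8: reduce F->num. Stack=[( E - F] ptr=4 lookahead=/ remaining=[/ id * id / num / id ) / num $]
Step 9: reduce T->F. Stack=[( E - T] ptr=4 lookahead=/ remaining=[/ id * id / num / id ) / num $]
Step 10: shift /. Stack=[( E - T /] ptr=5 lookahead=id remaining=[id * id / num / id ) / num $]
Step 11: shift id. Stack=[( E - T / id] ptr=6 lookahead=* remaining=[* id / num / id ) / num $]
Step 12: reduce F->id. Stack=[( E - T / F] ptr=6 lookahead=* remaining=[* id / num / id ) / num $]
Step 13: reduce T->T / F. Stack=[( E - T] ptr=6 lookahead=* remaining=[* id / num / id ) / num $]
Step 14: shift *. Stack=[( E - T *] ptr=7 lookahead=id remaining=[id / num / id ) / num $]
Step 15: shift id. Stack=[( E - T * id] ptr=8 lookahead=/ remaining=[/ num / id ) / num $]
Step 16: reduce F->id. Stack=[( E - T * F] ptr=8 lookahead=/ remaining=[/ num / id ) / num $]
Step 17: reduce T->T * F. Stack=[( E - T] ptr=8 lookahead=/ remaining=[/ num / id ) / num $]
Step 18: shift /. Stack=[( E - T /] ptr=9 lookahead=num remaining=[num / id ) / num $]

Answer: 9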